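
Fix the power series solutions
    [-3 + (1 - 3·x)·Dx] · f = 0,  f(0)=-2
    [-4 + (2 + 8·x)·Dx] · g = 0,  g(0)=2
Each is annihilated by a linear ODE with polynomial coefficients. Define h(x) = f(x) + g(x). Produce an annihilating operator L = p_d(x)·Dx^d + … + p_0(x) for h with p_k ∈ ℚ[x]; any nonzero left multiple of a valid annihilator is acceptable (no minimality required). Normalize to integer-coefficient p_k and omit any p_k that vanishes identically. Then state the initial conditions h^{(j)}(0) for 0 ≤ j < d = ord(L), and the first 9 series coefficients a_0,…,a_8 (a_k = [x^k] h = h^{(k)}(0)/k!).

f: a_k = -2, -6, -18, -54, -162, -486, -1458, -4374, -13122, …
g: a_k = 2, 4, -4, 8, -20, 56, -168, 528, -1716, …
Weyl lclm of L_f,L_g ⇒ L₀ (ord ≤ 2).
L = (-48 - 108·x) + (22 + 120·x + 324·x^2)·Dx + (-1 - 19·x - 6·x^2 + 216·x^3)·Dx^2  (order 2).
h: a_k = 0, -2, -22, -46, -182, -430, -1626, -3846, -14838, …
ICs: h(0) = 0, h′(0) = -2.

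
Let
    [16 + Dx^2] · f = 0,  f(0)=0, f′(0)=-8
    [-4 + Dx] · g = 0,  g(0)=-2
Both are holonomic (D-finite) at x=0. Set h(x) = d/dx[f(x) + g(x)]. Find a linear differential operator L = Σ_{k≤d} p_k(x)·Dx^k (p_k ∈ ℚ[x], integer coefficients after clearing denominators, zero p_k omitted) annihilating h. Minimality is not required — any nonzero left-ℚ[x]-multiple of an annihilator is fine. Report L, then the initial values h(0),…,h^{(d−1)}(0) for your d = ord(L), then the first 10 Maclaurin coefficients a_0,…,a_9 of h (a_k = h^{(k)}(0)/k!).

L = 64 - 16·Dx + 4·Dx^2 - Dx^3  (order 3).
h: a_k = -16, -32, 0, -256/3, -512/3, -1024/15, 0, -8192/315, -8192/315, -16384/2835, …
ICs: h(0) = -16, h′(0) = -32, h′′(0) = 0.

f: a_k = 0, -8, 0, 64/3, 0, -256/15, 0, 2048/315, 0, -4096/2835, …
g: a_k = -2, -8, -16, -64/3, -64/3, -256/15, -512/45, -2048/315, -1024/315, -4096/2835, …
f+g: L₀ = lclm(L_f,L_g), ord ≤ 2+1.
Differentiate: ansatz ord ≤ ord L₀ ⇒ L.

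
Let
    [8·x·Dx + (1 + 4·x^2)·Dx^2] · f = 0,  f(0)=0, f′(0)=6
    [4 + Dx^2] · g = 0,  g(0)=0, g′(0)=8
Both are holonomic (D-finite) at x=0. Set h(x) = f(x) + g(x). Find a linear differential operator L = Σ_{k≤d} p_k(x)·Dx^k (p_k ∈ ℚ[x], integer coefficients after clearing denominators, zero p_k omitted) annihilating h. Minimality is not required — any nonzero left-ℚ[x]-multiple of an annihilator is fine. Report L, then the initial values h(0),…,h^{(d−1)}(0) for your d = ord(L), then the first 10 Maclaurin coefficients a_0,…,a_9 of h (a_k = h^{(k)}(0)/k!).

L = (-352·x + 1792·x^3 + 512·x^5)·Dx + (-4 + 112·x^2 + 576·x^4 + 256·x^6)·Dx^2 + (-88·x + 448·x^3 + 128·x^5)·Dx^3 + (-1 + 28·x^2 + 144·x^4 + 64·x^6)·Dx^4  (order 4).
h: a_k = 0, 14, 0, -40/3, 0, 304/15, 0, -17312/315, 0, 483856/2835, …
ICs: h(0) = 0, h′(0) = 14, h′′(0) = 0, h′′′(0) = -80.

f: a_k = 0, 6, 0, -8, 0, 96/5, 0, -384/7, 0, 512/3, …
g: a_k = 0, 8, 0, -16/3, 0, 16/15, 0, -32/315, 0, 16/2835, …
L₀ := lclm(L_f,L_g); ord L₀ ≤ 2+2.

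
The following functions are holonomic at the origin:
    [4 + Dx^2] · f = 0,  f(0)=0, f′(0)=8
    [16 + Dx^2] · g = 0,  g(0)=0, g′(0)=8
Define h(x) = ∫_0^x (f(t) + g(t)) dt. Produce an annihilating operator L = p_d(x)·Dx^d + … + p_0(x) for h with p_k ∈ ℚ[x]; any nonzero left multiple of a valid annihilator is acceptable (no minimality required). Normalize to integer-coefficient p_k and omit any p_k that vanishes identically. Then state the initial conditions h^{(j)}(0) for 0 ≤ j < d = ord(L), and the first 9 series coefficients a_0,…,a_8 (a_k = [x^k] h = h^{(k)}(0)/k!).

L = 64·Dx + 20·Dx^3 + Dx^5  (order 5).
h: a_k = 0, 0, 8, 0, -20/3, 0, 136/45, 0, -52/63, …
ICs: h(0) = 0, h′(0) = 0, h′′(0) = 16, h′′′(0) = 0, h′′′′(0) = -160.

f: a_k = 0, 8, 0, -16/3, 0, 16/15, 0, -32/315, 0, …
g: a_k = 0, 8, 0, -64/3, 0, 256/15, 0, -2048/315, 0, …
L₀ := lclm(L_f,L_g); ord L₀ ≤ 2+2.
h=∫h₀ ⇒ L = L₀·Dx.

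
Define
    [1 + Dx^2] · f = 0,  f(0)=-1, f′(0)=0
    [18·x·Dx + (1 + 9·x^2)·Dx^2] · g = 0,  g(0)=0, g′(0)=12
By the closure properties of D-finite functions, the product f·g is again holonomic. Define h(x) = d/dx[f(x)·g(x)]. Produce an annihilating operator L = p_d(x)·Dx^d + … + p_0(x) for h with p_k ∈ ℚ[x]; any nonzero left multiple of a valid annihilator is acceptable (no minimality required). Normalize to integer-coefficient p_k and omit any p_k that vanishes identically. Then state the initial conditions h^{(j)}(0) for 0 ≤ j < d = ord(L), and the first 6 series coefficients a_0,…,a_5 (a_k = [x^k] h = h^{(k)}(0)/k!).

f: a_k = -1, 0, 1/2, 0, -1/24, 0, …
g: a_k = 0, 12, 0, -36, 0, 972/5, …
f·g: L₀ = L_f ⊗_s L_g, ord ≤ 2·2.
h₀' ⇒ L via d/dx closure of L₀.
L = (38998 + 738774·x^2 + 15162957·x^4 + 3032640·x^6 - 78732·x^8 - 1771470·x^10 + 531441·x^12) + (20772·x + 1033884·x^3 + 7902360·x^5 + 2624400·x^7 + 1180980·x^9 + 2125764·x^11)·Dx + (39368 + 755028·x^2 + 15369750·x^4 + 3887028·x^6 + 314928·x^8 - 1417176·x^10 + 1062882·x^12)·Dx^2 + (20772·x + 1033884·x^3 + 7902360·x^5 + 2624400·x^7 + 1180980·x^9 + 2125764·x^11)·Dx^3 + (370 + 16254·x^2 + 206793·x^4 + 854388·x^6 + 393660·x^8 + 354294·x^10 + 531441·x^12)·Dx^4  (order 4).
h: a_k = -12, 0, 126, 0, -2129/2, 0, …
ICs: h(0) = -12, h′(0) = 0, h′′(0) = 252, h′′′(0) = 0.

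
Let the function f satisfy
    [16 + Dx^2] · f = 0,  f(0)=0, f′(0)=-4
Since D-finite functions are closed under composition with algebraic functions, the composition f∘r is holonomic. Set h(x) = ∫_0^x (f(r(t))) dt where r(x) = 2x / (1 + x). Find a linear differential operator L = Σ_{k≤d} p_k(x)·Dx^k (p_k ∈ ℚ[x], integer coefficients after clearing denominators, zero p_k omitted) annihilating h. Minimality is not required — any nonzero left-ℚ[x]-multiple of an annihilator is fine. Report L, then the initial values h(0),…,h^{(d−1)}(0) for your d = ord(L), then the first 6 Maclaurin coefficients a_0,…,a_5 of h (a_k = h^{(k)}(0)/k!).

L = 64·Dx + (2 + 6·x + 6·x^2 + 2·x^3)·Dx^2 + (1 + 4·x + 6·x^2 + 4·x^3 + x^4)·Dx^3  (order 3).
h: a_k = 0, 0, -4, 8/3, 58/3, -248/5, …
ICs: h(0) = 0, h′(0) = 0, h′′(0) = -8.

f: a_k = 0, -4, 0, 32/3, 0, -128/15, …
Change of var in L_f (x↦r) gives L₀.
h=∫₀ˣh₀: take L = L₀·Dx.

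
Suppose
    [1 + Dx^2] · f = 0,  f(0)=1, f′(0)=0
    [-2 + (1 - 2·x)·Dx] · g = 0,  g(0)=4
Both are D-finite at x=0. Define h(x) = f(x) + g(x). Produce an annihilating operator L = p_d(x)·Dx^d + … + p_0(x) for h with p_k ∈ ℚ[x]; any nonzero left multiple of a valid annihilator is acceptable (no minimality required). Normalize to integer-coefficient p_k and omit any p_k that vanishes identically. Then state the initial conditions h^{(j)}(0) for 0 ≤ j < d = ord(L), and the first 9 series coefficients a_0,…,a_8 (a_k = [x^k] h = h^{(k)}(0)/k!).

f: a_k = 1, 0, -1/2, 0, 1/24, 0, -1/720, 0, 1/40320, …
g: a_k = 4, 8, 16, 32, 64, 128, 256, 512, 1024, …
Weyl lclm of L_f,L_g ⇒ L₀ (ord ≤ 3).
L = (-50 + 8·x - 8·x^2) + (9 - 22·x + 12·x^2 - 8·x^3)·Dx + (-50 + 8·x - 8·x^2)·Dx^2 + (9 - 22·x + 12·x^2 - 8·x^3)·Dx^3  (order 3).
h: a_k = 5, 8, 31/2, 32, 1537/24, 128, 184319/720, 512, 41287681/40320, …
ICs: h(0) = 5, h′(0) = 8, h′′(0) = 31.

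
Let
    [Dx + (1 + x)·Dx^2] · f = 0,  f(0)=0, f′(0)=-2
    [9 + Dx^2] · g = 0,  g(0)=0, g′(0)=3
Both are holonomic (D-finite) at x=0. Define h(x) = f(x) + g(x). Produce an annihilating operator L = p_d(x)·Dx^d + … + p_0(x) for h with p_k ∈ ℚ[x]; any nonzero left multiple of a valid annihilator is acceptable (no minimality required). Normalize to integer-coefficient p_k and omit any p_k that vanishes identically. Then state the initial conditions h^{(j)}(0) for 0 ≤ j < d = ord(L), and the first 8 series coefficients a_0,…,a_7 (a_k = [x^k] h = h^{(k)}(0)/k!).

L = (135 + 162·x + 81·x^2)·Dx + (99 + 261·x + 243·x^2 + 81·x^3)·Dx^2 + (15 + 18·x + 9·x^2)·Dx^3 + (11 + 29·x + 27·x^2 + 9·x^3)·Dx^4  (order 4).
h: a_k = 0, 1, 1, -31/6, 1/2, 13/8, 1/3, -403/560, …
ICs: h(0) = 0, h′(0) = 1, h′′(0) = 2, h′′′(0) = -31.

f: a_k = 0, -2, 1, -2/3, 1/2, -2/5, 1/3, -2/7, …
g: a_k = 0, 3, 0, -9/2, 0, 81/40, 0, -243/560, …
Sum ⇒ L₀ = lclm(L_f,L_g) in ℚ(x)⟨Dx⟩.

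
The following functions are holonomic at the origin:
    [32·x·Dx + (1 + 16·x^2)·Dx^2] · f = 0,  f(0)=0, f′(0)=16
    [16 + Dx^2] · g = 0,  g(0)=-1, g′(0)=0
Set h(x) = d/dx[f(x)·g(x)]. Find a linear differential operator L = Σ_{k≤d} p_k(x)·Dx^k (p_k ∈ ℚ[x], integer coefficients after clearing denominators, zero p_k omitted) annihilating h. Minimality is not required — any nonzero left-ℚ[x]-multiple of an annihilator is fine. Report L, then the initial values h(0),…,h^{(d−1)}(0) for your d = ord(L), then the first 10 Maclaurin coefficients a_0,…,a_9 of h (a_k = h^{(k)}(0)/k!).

f: a_k = 0, 16, 0, -256/3, 0, 4096/5, 0, -65536/7, 0, 1048576/9, …
g: a_k = -1, 0, 8, 0, -32/3, 0, 256/45, 0, -512/315, 0, …
Sym-product of L_f,L_g gives L₀ (≤ ord 4).
Differentiate: ansatz ord ≤ ord L₀ ⇒ L.
L = (14080 + 602112·x^2 + 15106048·x^4 + 50331648·x^6 + 100663296·x^8 + 268435456·x^10 + 2147483648·x^12) + (8704·x + 581632·x^3 + 9175040·x^5 + 41943040·x^7 + 167772160·x^9 + 536870912·x^11)·Dx + (960 + 43520·x^2 + 1093632·x^4 + 4849664·x^6 + 16777216·x^8 + 67108864·x^10 + 268435456·x^12)·Dx^2 + (544·x + 36352·x^3 + 573440·x^5 + 2621440·x^7 + 10485760·x^9 + 33554432·x^11)·Dx^3 + (5 + 368·x^2 + 9344·x^4 + 106496·x^6 + 655360·x^8 + 3145728·x^10 + 8388608·x^12)·Dx^4  (order 4).
h: a_k = -16, 0, 640, 0, -25088/3, 0, 5328896/45, 0, -189620224/105, 0, …
ICs: h(0) = -16, h′(0) = 0, h′′(0) = 1280, h′′′(0) = 0.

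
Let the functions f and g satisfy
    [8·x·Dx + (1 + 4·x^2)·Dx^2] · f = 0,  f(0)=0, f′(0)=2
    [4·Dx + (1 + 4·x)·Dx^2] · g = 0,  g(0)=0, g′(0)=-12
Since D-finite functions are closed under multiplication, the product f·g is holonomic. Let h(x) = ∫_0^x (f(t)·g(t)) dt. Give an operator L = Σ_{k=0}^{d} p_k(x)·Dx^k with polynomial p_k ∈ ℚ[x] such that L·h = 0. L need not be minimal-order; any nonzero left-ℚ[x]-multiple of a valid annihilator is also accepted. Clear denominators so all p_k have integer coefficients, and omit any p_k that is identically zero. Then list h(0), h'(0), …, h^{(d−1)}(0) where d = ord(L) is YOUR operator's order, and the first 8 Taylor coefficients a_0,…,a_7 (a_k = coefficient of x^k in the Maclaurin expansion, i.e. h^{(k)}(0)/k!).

f: a_k = 0, 2, 0, -8/3, 0, 32/5, 0, -128/7, …
g: a_k = 0, -12, 24, -64, 192, -3072/5, 2048, -49152/7, …
f·g: L₀ = L_f ⊗_s L_g, ord ≤ 2·2.
∫: right-multiply L₀ by Dx.
L = (96 + 640·x + 1408·x^2 + 7680·x^3 + 15360·x^4 + 26624·x^5 + 8192·x^7)·Dx^2 + (24 + 320·x + 2656·x^2 + 9728·x^3 + 28160·x^4 + 47616·x^5 + 71680·x^6 + 6144·x^7 + 28672·x^8)·Dx^3 + (12 + 104·x + 672·x^2 + 2976·x^3 + 8256·x^4 + 18048·x^5 + 24576·x^6 + 35328·x^7 + 6144·x^8 + 16384·x^9)·Dx^4 + (1 + 12·x + 68·x^2 + 256·x^3 + 696·x^4 + 1536·x^5 + 2688·x^6 + 3072·x^7 + 4224·x^8 + 1024·x^9 + 2048·x^10)·Dx^5  (order 5).
h: a_k = 0, 0, 0, -8, 12, -96/5, 160/3, -2432/15, …
ICs: h(0) = 0, h′(0) = 0, h′′(0) = 0, h′′′(0) = -48, h′′′′(0) = 288.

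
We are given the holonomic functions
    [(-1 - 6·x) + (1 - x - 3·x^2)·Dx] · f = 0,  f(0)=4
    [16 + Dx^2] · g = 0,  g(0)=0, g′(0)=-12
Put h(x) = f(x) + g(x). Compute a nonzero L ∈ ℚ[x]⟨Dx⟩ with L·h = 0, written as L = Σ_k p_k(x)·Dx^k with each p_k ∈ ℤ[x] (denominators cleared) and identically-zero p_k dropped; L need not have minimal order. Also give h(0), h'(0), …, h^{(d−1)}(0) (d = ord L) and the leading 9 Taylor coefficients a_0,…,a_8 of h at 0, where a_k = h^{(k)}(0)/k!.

L = (464 + 2816·x + 416·x^2 + 2112·x^3 + 5760·x^4 + 6912·x^5) + (-192 + 304·x + 672·x^2 - 1312·x^3 - 1008·x^4 + 3456·x^5 + 3456·x^6)·Dx + (29 + 176·x + 26·x^2 + 132·x^3 + 360·x^4 + 432·x^5)·Dx^2 + (-12 + 19·x + 42·x^2 - 82·x^3 - 63·x^4 + 216·x^5 + 216·x^6)·Dx^3  (order 3).
h: a_k = 4, -8, 16, 60, 76, 672/5, 388, 92164/105, 2032, …
ICs: h(0) = 4, h′(0) = -8, h′′(0) = 32.

f: a_k = 4, 4, 16, 28, 76, 160, 388, 868, 2032, …
g: a_k = 0, -12, 0, 32, 0, -128/5, 0, 1024/105, 0, …
f+g: L₀ = lclm(L_f,L_g), ord ≤ 1+2.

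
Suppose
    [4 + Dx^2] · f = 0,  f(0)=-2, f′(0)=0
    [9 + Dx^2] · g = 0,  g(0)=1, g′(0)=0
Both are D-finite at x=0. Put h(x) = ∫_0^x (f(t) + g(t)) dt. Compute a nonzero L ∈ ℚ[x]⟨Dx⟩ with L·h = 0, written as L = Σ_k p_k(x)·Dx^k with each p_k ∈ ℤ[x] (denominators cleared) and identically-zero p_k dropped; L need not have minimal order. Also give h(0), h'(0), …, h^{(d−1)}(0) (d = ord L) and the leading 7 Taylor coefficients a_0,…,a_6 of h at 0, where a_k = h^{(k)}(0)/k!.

f: a_k = -2, 0, 4, 0, -4/3, 0, 8/45, …
g: a_k = 1, 0, -9/2, 0, 27/8, 0, -81/80, …
h₀=f+g: left-lcm gives L₀, ord ≤ 4.
∫: right-multiply L₀ by Dx.
L = 36·Dx + 13·Dx^3 + Dx^5  (order 5).
h: a_k = 0, -1, 0, -1/6, 0, 49/120, 0, …
ICs: h(0) = 0, h′(0) = -1, h′′(0) = 0, h′′′(0) = -1, h′′′′(0) = 0.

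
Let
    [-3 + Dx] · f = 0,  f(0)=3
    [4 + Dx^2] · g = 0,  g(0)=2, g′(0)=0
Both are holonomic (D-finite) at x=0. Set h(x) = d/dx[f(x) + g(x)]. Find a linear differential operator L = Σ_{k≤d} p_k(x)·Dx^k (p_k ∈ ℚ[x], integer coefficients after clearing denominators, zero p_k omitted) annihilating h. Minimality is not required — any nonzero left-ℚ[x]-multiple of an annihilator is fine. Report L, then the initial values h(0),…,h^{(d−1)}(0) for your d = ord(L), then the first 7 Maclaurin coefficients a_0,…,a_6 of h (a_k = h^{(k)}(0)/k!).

f: a_k = 3, 9, 27/2, 27/2, 81/8, 243/40, 243/80, …
g: a_k = 2, 0, -4, 0, 4/3, 0, -8/45, …
f+g: L₀ = lclm(L_f,L_g), ord ≤ 1+2.
h=h₀': d/dx-closure on L₀ ⇒ L.
L = 12 - 4·Dx + 3·Dx^2 - Dx^3  (order 3).
h: a_k = 9, 19, 81/2, 275/6, 243/8, 2059/120, 729/80, …
ICs: h(0) = 9, h′(0) = 19, h′′(0) = 81.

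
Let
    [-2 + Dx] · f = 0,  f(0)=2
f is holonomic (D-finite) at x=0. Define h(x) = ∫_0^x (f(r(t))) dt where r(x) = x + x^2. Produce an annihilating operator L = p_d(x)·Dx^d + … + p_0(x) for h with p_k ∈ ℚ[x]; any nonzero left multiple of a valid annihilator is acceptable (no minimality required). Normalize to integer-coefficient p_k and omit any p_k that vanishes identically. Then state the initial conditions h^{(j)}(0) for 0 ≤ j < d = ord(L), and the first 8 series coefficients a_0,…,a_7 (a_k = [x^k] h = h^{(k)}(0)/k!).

L = (-2 - 4·x)·Dx + Dx^2  (order 2).
h: a_k = 0, 2, 2, 8/3, 8/3, 8/3, 104/45, 608/315, …
ICs: h(0) = 0, h′(0) = 2.

f: a_k = 2, 4, 4, 8/3, 4/3, 8/15, 8/45, 16/315, …
Substitute x→r, Dx→(1/r')Dx; clear ⇒ L₀.
∫: right-multiply L₀ by Dx.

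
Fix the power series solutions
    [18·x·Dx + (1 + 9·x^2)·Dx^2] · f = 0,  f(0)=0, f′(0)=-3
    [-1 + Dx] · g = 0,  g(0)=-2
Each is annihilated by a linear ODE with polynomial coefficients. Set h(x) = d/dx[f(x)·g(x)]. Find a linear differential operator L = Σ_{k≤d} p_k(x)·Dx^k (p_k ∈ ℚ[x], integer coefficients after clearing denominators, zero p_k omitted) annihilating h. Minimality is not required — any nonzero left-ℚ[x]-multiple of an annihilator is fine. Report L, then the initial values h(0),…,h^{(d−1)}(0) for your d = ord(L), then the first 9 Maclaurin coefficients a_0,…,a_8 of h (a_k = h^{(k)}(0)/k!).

L = (-17 - 36·x + 504·x^2 - 324·x^3 + 81·x^4) + (16 + 54·x - 522·x^2 + 486·x^3 - 162·x^4)·Dx + (1 - 18·x + 18·x^2 - 162·x^3 + 81·x^4)·Dx^2  (order 2).
h: a_k = 6, 12, -45, -68, 1769/4, 1131/2, -484679/120, -511397/105, 81962427/2240, …
ICs: h(0) = 6, h′(0) = 12.

f: a_k = 0, -3, 0, 9, 0, -243/5, 0, 2187/7, 0, …
g: a_k = -2, -2, -1, -1/3, -1/12, -1/60, -1/360, -1/2520, -1/20160, …
L₀ := L_f ⊗_s L_g (sym. prod.), ord ≤ 2.
Derive L from L₀ (diff closure).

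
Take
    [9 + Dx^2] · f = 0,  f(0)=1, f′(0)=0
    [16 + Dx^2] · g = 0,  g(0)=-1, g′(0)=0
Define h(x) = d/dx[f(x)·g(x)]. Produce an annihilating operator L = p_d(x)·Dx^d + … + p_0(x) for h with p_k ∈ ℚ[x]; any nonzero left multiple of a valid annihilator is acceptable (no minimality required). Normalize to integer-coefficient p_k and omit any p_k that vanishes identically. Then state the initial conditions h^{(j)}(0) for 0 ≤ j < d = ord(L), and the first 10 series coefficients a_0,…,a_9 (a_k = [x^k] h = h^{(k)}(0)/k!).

L = 49 + 50·Dx^2 + Dx^4  (order 4).
h: a_k = 0, 25, 0, -1201/6, 0, 11765/24, 0, -2882401/5040, 0, 28247525/72576, …
ICs: h(0) = 0, h′(0) = 25, h′′(0) = 0, h′′′(0) = -1201.

f: a_k = 1, 0, -9/2, 0, 27/8, 0, -81/80, 0, 729/4480, 0, …
g: a_k = -1, 0, 8, 0, -32/3, 0, 256/45, 0, -512/315, 0, …
h₀=f·g: eliminate ⇒ L₀, order ≤ 2·2.
Derive L from L₀ (diff closure).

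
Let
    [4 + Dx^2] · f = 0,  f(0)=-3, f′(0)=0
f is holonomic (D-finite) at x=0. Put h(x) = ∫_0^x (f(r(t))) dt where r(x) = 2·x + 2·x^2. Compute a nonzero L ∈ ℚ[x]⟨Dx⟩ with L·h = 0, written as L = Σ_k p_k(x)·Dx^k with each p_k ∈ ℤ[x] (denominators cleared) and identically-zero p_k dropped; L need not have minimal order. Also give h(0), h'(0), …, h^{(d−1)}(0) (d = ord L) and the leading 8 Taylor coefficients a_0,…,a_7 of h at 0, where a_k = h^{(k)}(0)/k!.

L = (16 + 96·x + 192·x^2 + 128·x^3)·Dx - 2·Dx^2 + (1 + 2·x)·Dx^3  (order 3).
h: a_k = 0, -3, 0, 8, 12, -8/5, -64/3, -2624/105, …
ICs: h(0) = 0, h′(0) = -3, h′′(0) = 0.

f: a_k = -3, 0, 6, 0, -2, 0, 4/15, 0, …
Change of var in L_f (x↦r) gives L₀.
∫: right-multiply L₀ by Dx.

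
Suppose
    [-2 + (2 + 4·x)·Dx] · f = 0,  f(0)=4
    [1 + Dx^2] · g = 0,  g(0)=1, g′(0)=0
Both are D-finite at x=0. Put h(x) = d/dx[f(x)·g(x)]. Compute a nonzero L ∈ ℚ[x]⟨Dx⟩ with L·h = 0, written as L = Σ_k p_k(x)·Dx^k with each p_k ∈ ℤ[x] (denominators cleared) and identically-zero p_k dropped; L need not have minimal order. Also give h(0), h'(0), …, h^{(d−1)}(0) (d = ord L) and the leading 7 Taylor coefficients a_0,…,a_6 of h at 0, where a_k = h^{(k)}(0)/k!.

f: a_k = 4, 4, -2, 2, -5/2, 7/2, -21/4, …
g: a_k = 1, 0, -1/2, 0, 1/24, 0, -1/720, …
h₀=f·g: eliminate ⇒ L₀, order ≤ 1·2.
h=h₀': d/dx-closure on L₀ ⇒ L.
L = (2 + 12·x + 16·x^2 + 8·x^3 + 4·x^4) + (1 - 6·x^2 - 4·x^3)·Dx + (1 + 5·x + 9·x^2 + 8·x^3 + 4·x^4)·Dx^2  (order 2).
h: a_k = 4, -8, 0, -16/3, 40/3, -368/15, 2072/45, …
ICs: h(0) = 4, h′(0) = -8.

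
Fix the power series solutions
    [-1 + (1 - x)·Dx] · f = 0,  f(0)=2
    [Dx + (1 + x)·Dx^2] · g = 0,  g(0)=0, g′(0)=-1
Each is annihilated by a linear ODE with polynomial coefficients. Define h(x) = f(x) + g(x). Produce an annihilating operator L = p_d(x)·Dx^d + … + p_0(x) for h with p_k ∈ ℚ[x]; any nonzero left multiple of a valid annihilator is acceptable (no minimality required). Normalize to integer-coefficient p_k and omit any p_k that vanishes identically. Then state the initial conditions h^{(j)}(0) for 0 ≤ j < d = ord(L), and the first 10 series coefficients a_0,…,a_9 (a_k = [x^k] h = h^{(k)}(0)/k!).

L = (10 + 2·x)·Dx + (4 + 16·x + 4·x^2)·Dx^2 + (-3 - x + 3·x^2 + x^3)·Dx^3  (order 3).
h: a_k = 2, 1, 5/2, 5/3, 9/4, 9/5, 13/6, 13/7, 17/8, 17/9, …
ICs: h(0) = 2, h′(0) = 1, h′′(0) = 5.

f: a_k = 2, 2, 2, 2, 2, 2, 2, 2, 2, 2, …
g: a_k = 0, -1, 1/2, -1/3, 1/4, -1/5, 1/6, -1/7, 1/8, -1/9, …
Weyl lclm of L_f,L_g ⇒ L₀ (ord ≤ 3).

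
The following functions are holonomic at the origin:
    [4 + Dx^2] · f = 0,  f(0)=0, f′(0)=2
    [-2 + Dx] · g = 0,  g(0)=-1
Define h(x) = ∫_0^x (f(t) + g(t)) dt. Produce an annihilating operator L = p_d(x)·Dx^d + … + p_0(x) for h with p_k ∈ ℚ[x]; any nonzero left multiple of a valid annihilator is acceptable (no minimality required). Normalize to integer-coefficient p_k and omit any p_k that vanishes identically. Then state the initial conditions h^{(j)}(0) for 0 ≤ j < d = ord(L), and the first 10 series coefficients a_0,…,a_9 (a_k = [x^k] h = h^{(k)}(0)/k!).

f: a_k = 0, 2, 0, -4/3, 0, 4/15, 0, -8/315, 0, 4/2835, …
g: a_k = -1, -2, -2, -4/3, -2/3, -4/15, -4/45, -8/315, -2/315, -4/2835, …
Weyl lclm of L_f,L_g ⇒ L₀ (ord ≤ 3).
h=∫h₀ ⇒ L = L₀·Dx.
L = -8·Dx + 4·Dx^2 - 2·Dx^3 + Dx^4  (order 4).
h: a_k = 0, -1, 0, -2/3, -2/3, -2/15, 0, -4/315, -2/315, -2/2835, …
ICs: h(0) = 0, h′(0) = -1, h′′(0) = 0, h′′′(0) = -4.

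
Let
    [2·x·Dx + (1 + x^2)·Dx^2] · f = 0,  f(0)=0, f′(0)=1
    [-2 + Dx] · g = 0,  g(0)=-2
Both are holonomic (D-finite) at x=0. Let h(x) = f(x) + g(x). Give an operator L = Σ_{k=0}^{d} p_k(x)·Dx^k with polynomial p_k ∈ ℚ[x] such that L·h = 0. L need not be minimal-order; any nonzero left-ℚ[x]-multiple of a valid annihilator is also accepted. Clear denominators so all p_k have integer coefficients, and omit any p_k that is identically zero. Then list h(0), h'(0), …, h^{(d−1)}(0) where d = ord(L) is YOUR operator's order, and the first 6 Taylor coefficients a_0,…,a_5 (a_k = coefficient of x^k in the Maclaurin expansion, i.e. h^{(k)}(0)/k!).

L = (2 - 4·x - 6·x^2 - 4·x^3)·Dx + (-3 - x^2 - 2·x^4)·Dx^2 + (1 + x + 2·x^2 + x^3 + x^4)·Dx^3  (order 3).
h: a_k = -2, -3, -4, -3, -4/3, -1/3, …
ICs: h(0) = -2, h′(0) = -3, h′′(0) = -8.

f: a_k = 0, 1, 0, -1/3, 0, 1/5, …
g: a_k = -2, -4, -4, -8/3, -4/3, -8/15, …
h₀=f+g: left-lcm gives L₀, ord ≤ 3.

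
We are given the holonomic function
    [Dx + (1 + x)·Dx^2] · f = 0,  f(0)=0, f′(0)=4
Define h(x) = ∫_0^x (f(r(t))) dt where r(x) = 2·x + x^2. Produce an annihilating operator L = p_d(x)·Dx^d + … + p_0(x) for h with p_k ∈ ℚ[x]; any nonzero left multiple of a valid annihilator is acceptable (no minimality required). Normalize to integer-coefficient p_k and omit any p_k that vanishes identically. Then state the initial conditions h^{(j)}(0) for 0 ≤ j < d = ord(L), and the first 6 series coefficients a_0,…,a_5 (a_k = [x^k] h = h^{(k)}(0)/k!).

f: a_k = 0, 4, -2, 4/3, -1, 4/5, …
Substitute x→r, Dx→(1/r')Dx; clear ⇒ L₀.
h=∫₀ˣh₀: take L = L₀·Dx.
L = Dx^2 + (1 + x)·Dx^3  (order 3).
h: a_k = 0, 0, 4, -4/3, 2/3, -2/5, …
ICs: h(0) = 0, h′(0) = 0, h′′(0) = 8.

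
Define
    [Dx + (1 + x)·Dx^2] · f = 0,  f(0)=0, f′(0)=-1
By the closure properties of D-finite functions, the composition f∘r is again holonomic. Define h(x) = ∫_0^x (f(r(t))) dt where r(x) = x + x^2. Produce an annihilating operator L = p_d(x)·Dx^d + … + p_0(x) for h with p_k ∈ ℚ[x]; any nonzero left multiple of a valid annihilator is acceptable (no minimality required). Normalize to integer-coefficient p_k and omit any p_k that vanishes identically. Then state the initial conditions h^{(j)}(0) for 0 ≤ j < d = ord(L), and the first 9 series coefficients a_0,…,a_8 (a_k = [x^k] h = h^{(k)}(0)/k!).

L = (-1 + 2·x + 2·x^2)·Dx^2 + (1 + 3·x + 3·x^2 + 2·x^3)·Dx^3  (order 3).
h: a_k = 0, 0, -1/2, -1/6, 1/6, -1/20, -1/30, 1/21, -1/56, …
ICs: h(0) = 0, h′(0) = 0, h′′(0) = -1.

f: a_k = 0, -1, 1/2, -1/3, 1/4, -1/5, 1/6, -1/7, 1/8, …
h₀=f(r): pull back L_f along r ⇒ L₀.
Integrate: L := L₀·Dx.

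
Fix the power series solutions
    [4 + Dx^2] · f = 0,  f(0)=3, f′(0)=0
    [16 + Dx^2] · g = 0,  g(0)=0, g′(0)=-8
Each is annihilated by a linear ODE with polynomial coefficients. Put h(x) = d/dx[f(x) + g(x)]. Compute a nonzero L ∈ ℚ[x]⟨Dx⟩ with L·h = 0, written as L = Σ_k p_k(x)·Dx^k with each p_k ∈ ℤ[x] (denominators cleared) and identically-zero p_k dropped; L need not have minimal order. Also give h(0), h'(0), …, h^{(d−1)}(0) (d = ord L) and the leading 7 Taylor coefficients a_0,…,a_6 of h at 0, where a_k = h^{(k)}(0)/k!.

L = 64 + 20·Dx^2 + Dx^4  (order 4).
h: a_k = -8, -12, 64, 8, -256/3, -8/5, 2048/45, …
ICs: h(0) = -8, h′(0) = -12, h′′(0) = 128, h′′′(0) = 48.

f: a_k = 3, 0, -6, 0, 2, 0, -4/15, …
g: a_k = 0, -8, 0, 64/3, 0, -256/15, 0, …
h₀=f+g: left-lcm gives L₀, ord ≤ 4.
Differentiate: ansatz ord ≤ ord L₀ ⇒ L.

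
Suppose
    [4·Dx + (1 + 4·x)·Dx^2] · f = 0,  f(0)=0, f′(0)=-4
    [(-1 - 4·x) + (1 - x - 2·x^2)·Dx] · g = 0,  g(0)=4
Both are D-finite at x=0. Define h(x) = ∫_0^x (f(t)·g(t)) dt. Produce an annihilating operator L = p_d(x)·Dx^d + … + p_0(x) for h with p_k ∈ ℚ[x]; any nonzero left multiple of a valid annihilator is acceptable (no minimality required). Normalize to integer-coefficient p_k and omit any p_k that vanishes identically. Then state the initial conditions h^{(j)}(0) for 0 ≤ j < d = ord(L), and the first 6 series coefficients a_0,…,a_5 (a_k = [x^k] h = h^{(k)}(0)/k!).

L = (8 + 32·x)·Dx + (-2 + 20·x + 40·x^2)·Dx^2 + (-1 - 3·x + 6·x^2 + 8·x^3)·Dx^3  (order 3).
h: a_k = 0, 0, -8, 16/3, -76/3, 112/3, …
ICs: h(0) = 0, h′(0) = 0, h′′(0) = -16.

f: a_k = 0, -4, 8, -64/3, 64, -1024/5, …
g: a_k = 4, 4, 12, 20, 44, 84, …
Sym-product of L_f,L_g gives L₀ (≤ ord 2).
Integrate: L := L₀·Dx.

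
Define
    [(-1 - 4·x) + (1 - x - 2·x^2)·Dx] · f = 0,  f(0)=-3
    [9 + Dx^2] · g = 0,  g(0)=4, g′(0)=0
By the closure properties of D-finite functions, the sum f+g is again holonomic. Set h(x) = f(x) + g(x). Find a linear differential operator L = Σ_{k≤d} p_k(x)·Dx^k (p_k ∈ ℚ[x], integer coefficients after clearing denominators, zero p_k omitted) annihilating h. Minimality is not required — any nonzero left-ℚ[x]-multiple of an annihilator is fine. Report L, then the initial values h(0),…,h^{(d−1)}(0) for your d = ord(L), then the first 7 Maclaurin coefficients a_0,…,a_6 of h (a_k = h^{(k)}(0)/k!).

f: a_k = -3, -3, -9, -15, -33, -63, -129, …
g: a_k = 4, 0, -18, 0, 27/2, 0, -81/20, …
L₀ := lclm(L_f,L_g); ord L₀ ≤ 1+2.
L = (117 + 486·x + 135·x^2 + 360·x^3 + 540·x^4 + 432·x^5) + (-45 + 63·x + 81·x^2 - 153·x^3 - 18·x^4 + 324·x^5 + 216·x^6)·Dx + (13 + 54·x + 15·x^2 + 40·x^3 + 60·x^4 + 48·x^5)·Dx^2 + (-5 + 7·x + 9·x^2 - 17·x^3 - 2·x^4 + 36·x^5 + 24·x^6)·Dx^3  (order 3).
h: a_k = 1, -3, -27, -15, -39/2, -63, -2661/20, …
ICs: h(0) = 1, h′(0) = -3, h′′(0) = -54.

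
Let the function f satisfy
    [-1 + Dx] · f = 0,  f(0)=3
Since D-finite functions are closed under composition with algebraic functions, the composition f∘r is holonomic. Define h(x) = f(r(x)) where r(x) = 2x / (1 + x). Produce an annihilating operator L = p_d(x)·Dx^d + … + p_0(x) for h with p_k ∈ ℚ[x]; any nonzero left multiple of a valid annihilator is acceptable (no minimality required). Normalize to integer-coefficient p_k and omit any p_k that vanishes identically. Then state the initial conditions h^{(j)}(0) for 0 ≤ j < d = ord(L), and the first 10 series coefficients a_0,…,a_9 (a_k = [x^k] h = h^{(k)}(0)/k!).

f: a_k = 3, 3, 3/2, 1/2, 1/8, 1/40, 1/240, 1/1680, 1/13440, 1/120960, …
f∘r: x↦r, Dx↦Dx/r' in L_f ⇒ L₀.
L = -2 + (1 + 2·x + x^2)·Dx  (order 1).
h: a_k = 3, 6, 0, -2, 2, -6/5, 4/15, 10/21, -32/35, 142/135, …
ICs: h(0) = 3.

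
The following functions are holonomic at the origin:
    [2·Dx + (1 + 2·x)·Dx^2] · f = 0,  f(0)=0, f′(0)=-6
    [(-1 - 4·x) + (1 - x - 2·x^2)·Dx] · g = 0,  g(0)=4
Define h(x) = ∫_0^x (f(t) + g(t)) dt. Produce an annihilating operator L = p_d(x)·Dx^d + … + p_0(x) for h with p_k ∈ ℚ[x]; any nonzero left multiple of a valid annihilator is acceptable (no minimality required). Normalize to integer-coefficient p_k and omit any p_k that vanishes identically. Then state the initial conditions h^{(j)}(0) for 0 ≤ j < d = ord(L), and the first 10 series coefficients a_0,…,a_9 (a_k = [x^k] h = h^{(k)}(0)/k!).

L = (-54 - 228·x - 432·x^2 - 288·x^3 - 192·x^4)·Dx^2 + (-11 - 124·x - 464·x^2 - 704·x^3 - 592·x^4 - 320·x^5)·Dx^3 + (4 + 19·x + 17·x^2 - 42·x^3 - 116·x^4 - 136·x^5 - 64·x^6)·Dx^4  (order 4).
h: a_k = 0, 4, -1, 6, 3, 56/5, 54/5, 204/7, 499/14, 260/3, …
ICs: h(0) = 0, h′(0) = 4, h′′(0) = -2, h′′′(0) = 36.

f: a_k = 0, -6, 6, -8, 12, -96/5, 32, -384/7, 96, -512/3, …
g: a_k = 4, 4, 12, 20, 44, 84, 172, 340, 684, 1364, …
Sum ⇒ L₀ = lclm(L_f,L_g) in ℚ(x)⟨Dx⟩.
h=∫₀ˣh₀: take L = L₀·Dx.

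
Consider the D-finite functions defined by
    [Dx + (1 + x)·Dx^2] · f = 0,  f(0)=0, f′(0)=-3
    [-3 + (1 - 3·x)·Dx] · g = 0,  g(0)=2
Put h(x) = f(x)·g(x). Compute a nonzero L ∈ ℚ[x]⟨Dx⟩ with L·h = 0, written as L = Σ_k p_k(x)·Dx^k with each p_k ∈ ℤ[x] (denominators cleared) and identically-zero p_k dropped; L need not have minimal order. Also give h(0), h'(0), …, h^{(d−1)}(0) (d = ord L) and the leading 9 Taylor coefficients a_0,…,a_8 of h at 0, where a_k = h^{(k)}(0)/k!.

L = 3 + (5 + 9·x)·Dx + (-1 + 2·x + 3·x^2)·Dx^2  (order 2).
h: a_k = 0, -6, -15, -47, -279/2, -4197/10, -12581/10, -264261/70, -1585461/140, …
ICs: h(0) = 0, h′(0) = -6.

f: a_k = 0, -3, 3/2, -1, 3/4, -3/5, 1/2, -3/7, 3/8, …
g: a_k = 2, 6, 18, 54, 162, 486, 1458, 4374, 13122, …
h₀=f·g: eliminate ⇒ L₀, order ≤ 2·1.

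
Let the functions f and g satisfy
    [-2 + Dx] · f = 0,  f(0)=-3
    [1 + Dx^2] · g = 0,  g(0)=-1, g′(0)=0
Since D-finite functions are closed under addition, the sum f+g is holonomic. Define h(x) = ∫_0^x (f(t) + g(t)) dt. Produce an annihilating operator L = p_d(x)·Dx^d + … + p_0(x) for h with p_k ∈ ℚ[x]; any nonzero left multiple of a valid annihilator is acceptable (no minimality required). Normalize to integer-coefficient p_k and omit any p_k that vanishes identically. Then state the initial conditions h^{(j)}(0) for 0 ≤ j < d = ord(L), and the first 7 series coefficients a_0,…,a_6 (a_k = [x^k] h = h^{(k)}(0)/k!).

L = -2·Dx + Dx^2 - 2·Dx^3 + Dx^4  (order 4).
h: a_k = 0, -4, -3, -11/6, -1, -49/120, -2/15, …
ICs: h(0) = 0, h′(0) = -4, h′′(0) = -6, h′′′(0) = -11.

f: a_k = -3, -6, -6, -4, -2, -4/5, -4/15, …
g: a_k = -1, 0, 1/2, 0, -1/24, 0, 1/720, …
Weyl lclm of L_f,L_g ⇒ L₀ (ord ≤ 3).
h=∫h₀ ⇒ L = L₀·Dx.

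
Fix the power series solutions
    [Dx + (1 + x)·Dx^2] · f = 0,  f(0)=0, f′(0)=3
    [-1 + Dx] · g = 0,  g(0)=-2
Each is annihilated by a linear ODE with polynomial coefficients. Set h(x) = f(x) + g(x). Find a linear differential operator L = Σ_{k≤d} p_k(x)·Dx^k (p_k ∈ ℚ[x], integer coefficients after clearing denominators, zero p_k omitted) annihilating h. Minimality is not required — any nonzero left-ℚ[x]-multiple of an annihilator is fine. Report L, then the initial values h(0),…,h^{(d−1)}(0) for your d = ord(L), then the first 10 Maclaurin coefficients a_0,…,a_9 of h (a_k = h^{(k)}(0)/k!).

f: a_k = 0, 3, -3/2, 1, -3/4, 3/5, -1/2, 3/7, -3/8, 1/3, …
g: a_k = -2, -2, -1, -1/3, -1/12, -1/60, -1/360, -1/2520, -1/20160, -1/181440, …
h₀=f+g: left-lcm gives L₀, ord ≤ 3.
L = (-3 - x)·Dx + (1 - 2·x - x^2)·Dx^2 + (2 + 3·x + x^2)·Dx^3  (order 3).
h: a_k = -2, 1, -5/2, 2/3, -5/6, 7/12, -181/360, 1079/2520, -7561/20160, 60479/181440, …
ICs: h(0) = -2, h′(0) = 1, h′′(0) = -5.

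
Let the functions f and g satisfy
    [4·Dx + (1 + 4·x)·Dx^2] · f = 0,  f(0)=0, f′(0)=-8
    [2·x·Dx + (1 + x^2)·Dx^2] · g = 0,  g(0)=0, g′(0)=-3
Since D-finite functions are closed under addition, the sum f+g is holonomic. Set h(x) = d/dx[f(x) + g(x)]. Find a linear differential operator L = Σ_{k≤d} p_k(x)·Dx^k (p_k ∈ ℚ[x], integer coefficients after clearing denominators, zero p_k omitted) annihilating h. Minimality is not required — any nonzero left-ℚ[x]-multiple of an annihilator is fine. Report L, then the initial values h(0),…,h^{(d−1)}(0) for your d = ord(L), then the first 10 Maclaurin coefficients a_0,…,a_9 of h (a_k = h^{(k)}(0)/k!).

f: a_k = 0, -8, 16, -128/3, 128, -2048/5, 4096/3, -32768/7, 16384, -524288/9, …
g: a_k = 0, -3, 0, 1, 0, -3/5, 0, 3/7, 0, -1/3, …
Weyl lclm of L_f,L_g ⇒ L₀ (ord ≤ 4).
Differentiate: ansatz ord ≤ ord L₀ ⇒ L.
L = (-4 - 48·x + 12·x^2 + 16·x^3) + (-17 - 8·x - 45·x^2 + 24·x^3 + 32·x^4)·Dx + (-2 - 7·x + 4·x^2 + x^3 + 6·x^4 + 8·x^5)·Dx^2  (order 2).
h: a_k = -11, 32, -125, 512, -2051, 8192, -32765, 131072, -524291, 2097152, …
ICs: h(0) = -11, h′(0) = 32.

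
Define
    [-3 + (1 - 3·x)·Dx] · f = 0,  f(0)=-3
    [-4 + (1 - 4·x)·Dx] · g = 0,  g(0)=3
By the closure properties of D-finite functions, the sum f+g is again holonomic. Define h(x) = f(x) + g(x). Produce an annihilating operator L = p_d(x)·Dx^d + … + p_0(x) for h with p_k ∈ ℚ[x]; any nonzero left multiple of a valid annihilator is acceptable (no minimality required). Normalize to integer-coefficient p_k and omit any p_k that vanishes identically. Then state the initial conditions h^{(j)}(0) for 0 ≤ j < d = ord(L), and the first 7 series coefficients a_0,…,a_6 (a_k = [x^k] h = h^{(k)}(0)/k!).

L = -24 + (14 - 48·x)·Dx + (-1 + 7·x - 12·x^2)·Dx^2  (order 2).
h: a_k = 0, 3, 21, 111, 525, 2343, 10101, …
ICs: h(0) = 0, h′(0) = 3.

f: a_k = -3, -9, -27, -81, -243, -729, -2187, …
g: a_k = 3, 12, 48, 192, 768, 3072, 12288, …
h₀=f+g: left-lcm gives L₀, ord ≤ 2.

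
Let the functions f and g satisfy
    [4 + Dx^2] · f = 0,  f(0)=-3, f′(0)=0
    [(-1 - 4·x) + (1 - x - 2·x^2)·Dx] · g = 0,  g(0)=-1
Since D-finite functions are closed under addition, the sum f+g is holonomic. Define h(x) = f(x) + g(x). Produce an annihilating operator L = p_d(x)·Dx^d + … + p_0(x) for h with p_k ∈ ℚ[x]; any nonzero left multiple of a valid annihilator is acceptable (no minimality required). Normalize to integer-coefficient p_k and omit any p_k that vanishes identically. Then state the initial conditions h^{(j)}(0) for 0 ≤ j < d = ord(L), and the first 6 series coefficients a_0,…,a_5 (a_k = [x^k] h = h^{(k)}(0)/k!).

f: a_k = -3, 0, 6, 0, -2, 0, …
g: a_k = -1, -1, -3, -5, -11, -21, …
Weyl lclm of L_f,L_g ⇒ L₀ (ord ≤ 3).
L = (-68 - 304·x - 200·x^2 - 320·x^3 - 160·x^4 - 128·x^5) + (20 - 12·x - 24·x^2 - 8·x^3 - 48·x^4 - 96·x^5 - 64·x^6)·Dx + (-17 - 76·x - 50·x^2 - 80·x^3 - 40·x^4 - 32·x^5)·Dx^2 + (5 - 3·x - 6·x^2 - 2·x^3 - 12·x^4 - 24·x^5 - 16·x^6)·Dx^3  (order 3).
h: a_k = -4, -1, 3, -5, -13, -21, …
ICs: h(0) = -4, h′(0) = -1, h′′(0) = 6.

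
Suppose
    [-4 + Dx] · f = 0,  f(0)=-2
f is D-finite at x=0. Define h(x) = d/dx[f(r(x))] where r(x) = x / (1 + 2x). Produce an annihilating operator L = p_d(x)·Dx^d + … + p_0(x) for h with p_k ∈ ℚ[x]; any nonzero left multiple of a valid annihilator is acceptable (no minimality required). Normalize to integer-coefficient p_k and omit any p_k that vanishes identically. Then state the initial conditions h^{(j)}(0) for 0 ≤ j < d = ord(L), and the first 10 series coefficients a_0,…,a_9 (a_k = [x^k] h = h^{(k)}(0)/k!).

f: a_k = -2, -8, -16, -64/3, -64/3, -256/15, -512/45, -2048/315, -1024/315, -4096/2835, …
Substitute x→r, Dx→(1/r')Dx; clear ⇒ L₀.
h=h₀': d/dx-closure on L₀ ⇒ L.
L = -8·x + (-1 - 4·x - 4·x^2)·Dx  (order 1).
h: a_k = -8, 0, 32, -256/3, 128, -1024/15, -2560/9, 131072/105, -145408/45, 18415616/2835, …
ICs: h(0) = -8.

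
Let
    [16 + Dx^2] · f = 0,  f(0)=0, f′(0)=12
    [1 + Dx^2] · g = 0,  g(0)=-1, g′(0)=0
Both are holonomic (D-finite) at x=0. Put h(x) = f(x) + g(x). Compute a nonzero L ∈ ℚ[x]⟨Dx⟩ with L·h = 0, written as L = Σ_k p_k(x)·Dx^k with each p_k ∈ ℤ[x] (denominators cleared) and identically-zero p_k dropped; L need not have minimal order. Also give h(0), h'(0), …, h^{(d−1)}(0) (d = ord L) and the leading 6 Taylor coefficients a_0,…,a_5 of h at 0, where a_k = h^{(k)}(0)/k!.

L = 16 + 17·Dx^2 + Dx^4  (order 4).
h: a_k = -1, 12, 1/2, -32, -1/24, 128/5, …
ICs: h(0) = -1, h′(0) = 12, h′′(0) = 1, h′′′(0) = -192.

f: a_k = 0, 12, 0, -32, 0, 128/5, …
g: a_k = -1, 0, 1/2, 0, -1/24, 0, …
Weyl lclm of L_f,L_g ⇒ L₀ (ord ≤ 4).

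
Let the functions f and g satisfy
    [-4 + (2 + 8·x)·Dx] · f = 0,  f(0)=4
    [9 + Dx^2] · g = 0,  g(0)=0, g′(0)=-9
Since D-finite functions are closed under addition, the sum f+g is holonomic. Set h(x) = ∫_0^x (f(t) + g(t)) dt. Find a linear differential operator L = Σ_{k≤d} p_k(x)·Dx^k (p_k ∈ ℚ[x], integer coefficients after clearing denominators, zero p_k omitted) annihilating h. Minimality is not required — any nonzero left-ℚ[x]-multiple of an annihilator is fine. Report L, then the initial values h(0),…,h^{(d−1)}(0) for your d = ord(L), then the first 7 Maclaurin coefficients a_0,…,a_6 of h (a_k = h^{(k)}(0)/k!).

f: a_k = 4, 8, -8, 16, -40, 112, -336, …
g: a_k = 0, -9, 0, 27/2, 0, -243/40, 0, …
Weyl lclm of L_f,L_g ⇒ L₀ (ord ≤ 3).
Integrate: L := L₀·Dx.
L = (-378 - 1296·x - 2592·x^2)·Dx + (45 + 828·x + 3888·x^2 + 5184·x^3)·Dx^2 + (-42 - 144·x - 288·x^2)·Dx^3 + (5 + 92·x + 432·x^2 + 576·x^3)·Dx^4  (order 4).
h: a_k = 0, 4, -1/2, -8/3, 59/8, -8, 4237/240, …
ICs: h(0) = 0, h′(0) = 4, h′′(0) = -1, h′′′(0) = -16.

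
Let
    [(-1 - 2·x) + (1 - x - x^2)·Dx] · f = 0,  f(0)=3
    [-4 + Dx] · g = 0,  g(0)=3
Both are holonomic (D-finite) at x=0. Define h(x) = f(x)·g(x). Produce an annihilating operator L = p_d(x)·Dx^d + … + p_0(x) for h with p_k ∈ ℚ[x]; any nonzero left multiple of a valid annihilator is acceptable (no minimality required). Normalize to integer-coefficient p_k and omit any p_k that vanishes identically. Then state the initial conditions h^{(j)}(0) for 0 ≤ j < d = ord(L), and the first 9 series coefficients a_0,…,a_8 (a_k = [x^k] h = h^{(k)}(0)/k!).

L = (5 - 2·x - 4·x^2) + (-1 + x + x^2)·Dx  (order 1).
h: a_k = 9, 45, 126, 267, 489, 4164/5, 1373, 78227/35, 126794/35, …
ICs: h(0) = 9.

f: a_k = 3, 3, 6, 9, 15, 24, 39, 63, 102, …
g: a_k = 3, 12, 24, 32, 32, 128/5, 256/15, 1024/105, 512/105, …
L₀ := L_f ⊗_s L_g (sym. prod.), ord ≤ 1.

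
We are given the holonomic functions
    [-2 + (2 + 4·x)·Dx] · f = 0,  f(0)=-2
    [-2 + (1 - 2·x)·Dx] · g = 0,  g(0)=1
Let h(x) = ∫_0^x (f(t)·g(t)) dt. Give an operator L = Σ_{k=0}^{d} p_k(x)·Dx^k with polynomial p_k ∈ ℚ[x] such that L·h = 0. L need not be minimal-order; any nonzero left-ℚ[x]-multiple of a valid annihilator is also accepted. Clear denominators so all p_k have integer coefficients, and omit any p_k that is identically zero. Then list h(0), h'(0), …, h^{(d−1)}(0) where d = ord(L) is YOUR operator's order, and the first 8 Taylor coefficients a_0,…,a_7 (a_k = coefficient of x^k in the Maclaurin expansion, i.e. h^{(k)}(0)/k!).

f: a_k = -2, -2, 1, -1, 5/4, -7/4, 21/8, -33/8, …
g: a_k = 1, 2, 4, 8, 16, 32, 64, 128, …
f·g: L₀ = L_f ⊗_s L_g, ord ≤ 1·1.
Integrate: L := L₀·Dx.
L = (3 + 2·x)·Dx + (-1 + 4·x^2)·Dx^2  (order 2).
h: a_k = 0, -2, -3, -11/3, -23/4, -179/20, -365/24, -1439/56, …
ICs: h(0) = 0, h′(0) = -2.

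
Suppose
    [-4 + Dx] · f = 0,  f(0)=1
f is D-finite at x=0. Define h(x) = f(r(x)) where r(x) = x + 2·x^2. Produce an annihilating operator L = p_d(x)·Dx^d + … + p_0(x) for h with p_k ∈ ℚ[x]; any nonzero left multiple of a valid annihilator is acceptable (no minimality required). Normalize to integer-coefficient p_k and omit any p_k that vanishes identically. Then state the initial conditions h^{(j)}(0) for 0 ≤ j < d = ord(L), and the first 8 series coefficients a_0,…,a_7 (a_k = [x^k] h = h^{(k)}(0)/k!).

L = (-4 - 16·x) + Dx  (order 1).
h: a_k = 1, 4, 16, 128/3, 320/3, 3328/15, 19456/45, 237568/315, …
ICs: h(0) = 1.

f: a_k = 1, 4, 8, 32/3, 32/3, 128/15, 256/45, 1024/315, …
Change of var in L_f (x↦r) gives L₀.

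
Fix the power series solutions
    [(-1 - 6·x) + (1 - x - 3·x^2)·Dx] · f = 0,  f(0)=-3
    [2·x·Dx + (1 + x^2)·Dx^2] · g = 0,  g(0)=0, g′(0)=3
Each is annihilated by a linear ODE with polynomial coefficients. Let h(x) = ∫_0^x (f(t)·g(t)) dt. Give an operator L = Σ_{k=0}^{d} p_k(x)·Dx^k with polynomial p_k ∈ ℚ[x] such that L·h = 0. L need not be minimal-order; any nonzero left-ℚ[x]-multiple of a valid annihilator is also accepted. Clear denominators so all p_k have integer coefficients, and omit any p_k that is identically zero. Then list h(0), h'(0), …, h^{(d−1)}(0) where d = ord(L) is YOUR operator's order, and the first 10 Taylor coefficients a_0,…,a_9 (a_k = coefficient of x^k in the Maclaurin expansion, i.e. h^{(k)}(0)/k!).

f: a_k = -3, -3, -12, -21, -57, -120, -291, -651, -1524, -3477, …
g: a_k = 0, 3, 0, -1, 0, 3/5, 0, -3/7, 0, 1/3, …
Sym-product of L_f,L_g gives L₀ (≤ ord 2).
∫: right-multiply L₀ by Dx.
L = (6 + 2·x + 18·x^2)·Dx + (2 + 10·x + 4·x^2 + 18·x^3)·Dx^2 + (-1 + x + 2·x^2 + x^3 + 3·x^4)·Dx^3  (order 3).
h: a_k = 0, 0, -9/2, -3, -33/4, -12, -134/5, -1704/35, -28767/280, -21517/105, …
ICs: h(0) = 0, h′(0) = 0, h′′(0) = -9.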